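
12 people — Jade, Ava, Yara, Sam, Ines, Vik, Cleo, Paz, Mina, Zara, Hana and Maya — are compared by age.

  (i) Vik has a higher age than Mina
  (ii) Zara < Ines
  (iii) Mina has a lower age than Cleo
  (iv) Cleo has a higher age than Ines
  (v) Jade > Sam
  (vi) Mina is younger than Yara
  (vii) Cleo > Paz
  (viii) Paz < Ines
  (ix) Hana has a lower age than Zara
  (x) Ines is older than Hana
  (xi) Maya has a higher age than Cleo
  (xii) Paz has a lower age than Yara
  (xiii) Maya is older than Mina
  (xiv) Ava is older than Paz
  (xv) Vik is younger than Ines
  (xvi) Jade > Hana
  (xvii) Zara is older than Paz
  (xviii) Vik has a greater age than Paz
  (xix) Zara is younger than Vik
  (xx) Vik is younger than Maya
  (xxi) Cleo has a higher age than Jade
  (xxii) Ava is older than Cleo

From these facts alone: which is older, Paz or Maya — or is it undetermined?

Maya

Paz < Zara < Vik < Ines < Cleo < Maya, by transitivity through Zara, Vik, Ines, Cleo.
So Maya is older.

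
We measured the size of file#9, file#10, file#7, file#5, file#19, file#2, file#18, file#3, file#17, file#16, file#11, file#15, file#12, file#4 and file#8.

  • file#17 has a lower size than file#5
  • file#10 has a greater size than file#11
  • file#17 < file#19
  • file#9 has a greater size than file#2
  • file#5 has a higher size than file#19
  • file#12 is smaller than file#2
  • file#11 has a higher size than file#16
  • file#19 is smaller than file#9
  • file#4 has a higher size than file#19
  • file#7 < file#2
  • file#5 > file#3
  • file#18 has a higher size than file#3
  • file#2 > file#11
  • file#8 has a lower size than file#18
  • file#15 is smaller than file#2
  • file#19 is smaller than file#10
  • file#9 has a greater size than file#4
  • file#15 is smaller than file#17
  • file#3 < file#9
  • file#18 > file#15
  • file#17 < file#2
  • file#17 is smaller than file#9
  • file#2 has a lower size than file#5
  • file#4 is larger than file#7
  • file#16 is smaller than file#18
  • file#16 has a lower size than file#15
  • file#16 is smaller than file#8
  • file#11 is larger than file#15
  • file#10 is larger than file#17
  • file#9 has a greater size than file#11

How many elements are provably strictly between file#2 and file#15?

2

Chaining upward from file#15 reaches: file#17, file#19, file#11, file#4, file#9, file#5, file#18, file#10.
Chaining downward from file#2 reaches: file#16, file#7, file#17, file#12, file#11.
Strictly between file#15 and file#2 are those in both lists: file#17, file#11 — 2 elements.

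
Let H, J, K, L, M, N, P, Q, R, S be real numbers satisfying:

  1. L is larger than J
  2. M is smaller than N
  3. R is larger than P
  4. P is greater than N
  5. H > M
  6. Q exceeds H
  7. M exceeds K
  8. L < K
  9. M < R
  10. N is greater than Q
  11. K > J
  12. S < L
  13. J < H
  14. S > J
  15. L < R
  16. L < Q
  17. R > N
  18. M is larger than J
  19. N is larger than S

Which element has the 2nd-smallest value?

Chaining the given pairs: J < S < L < K < M < H < Q < N < P < R.
The 2nd smallest is S.

S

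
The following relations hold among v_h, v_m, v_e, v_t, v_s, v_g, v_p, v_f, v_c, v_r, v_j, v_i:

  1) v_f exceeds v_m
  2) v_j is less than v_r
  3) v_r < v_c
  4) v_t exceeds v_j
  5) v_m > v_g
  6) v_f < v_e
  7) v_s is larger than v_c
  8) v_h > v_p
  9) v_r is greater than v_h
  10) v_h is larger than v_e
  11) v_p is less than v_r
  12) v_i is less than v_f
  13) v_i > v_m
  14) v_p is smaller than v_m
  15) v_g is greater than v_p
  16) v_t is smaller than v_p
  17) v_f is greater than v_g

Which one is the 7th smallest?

Chaining the given pairs: v_j < v_t < v_p < v_g < v_m < v_i < v_f < v_e < v_h < v_r < v_c < v_s.
The 7th smallest is v_f.

v_f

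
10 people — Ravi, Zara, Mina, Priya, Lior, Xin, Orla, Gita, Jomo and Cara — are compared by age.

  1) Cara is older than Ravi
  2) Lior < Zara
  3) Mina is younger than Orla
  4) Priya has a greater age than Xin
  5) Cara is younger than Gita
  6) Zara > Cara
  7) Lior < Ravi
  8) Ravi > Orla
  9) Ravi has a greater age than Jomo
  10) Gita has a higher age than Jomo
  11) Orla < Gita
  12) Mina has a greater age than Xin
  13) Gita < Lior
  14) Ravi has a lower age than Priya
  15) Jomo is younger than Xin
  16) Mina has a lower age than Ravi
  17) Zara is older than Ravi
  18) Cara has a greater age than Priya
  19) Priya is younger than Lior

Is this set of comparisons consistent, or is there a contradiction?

inconsistent

Chaining the given relations yields Ravi < Priya < Cara < Gita < Lior, so Ravi < Lior. But one relation states Lior < Ravi. These cannot both hold.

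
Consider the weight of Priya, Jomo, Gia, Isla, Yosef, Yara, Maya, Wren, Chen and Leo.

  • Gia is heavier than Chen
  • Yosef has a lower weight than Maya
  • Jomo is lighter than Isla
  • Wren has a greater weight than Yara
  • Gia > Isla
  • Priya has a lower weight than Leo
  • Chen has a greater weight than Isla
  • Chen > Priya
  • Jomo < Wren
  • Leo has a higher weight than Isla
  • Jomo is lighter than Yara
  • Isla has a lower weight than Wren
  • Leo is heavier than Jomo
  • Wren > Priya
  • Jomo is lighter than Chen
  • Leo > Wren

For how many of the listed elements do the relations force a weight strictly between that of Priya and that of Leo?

The relations place Priya below Leo. An element lies strictly between them when it is forced above Priya and also forced below Leo.
Above Priya: {Wren, Chen, Gia}. Below Leo: {Jomo, Yara, Isla, Wren}.
Intersection: {Wren} — 1.

1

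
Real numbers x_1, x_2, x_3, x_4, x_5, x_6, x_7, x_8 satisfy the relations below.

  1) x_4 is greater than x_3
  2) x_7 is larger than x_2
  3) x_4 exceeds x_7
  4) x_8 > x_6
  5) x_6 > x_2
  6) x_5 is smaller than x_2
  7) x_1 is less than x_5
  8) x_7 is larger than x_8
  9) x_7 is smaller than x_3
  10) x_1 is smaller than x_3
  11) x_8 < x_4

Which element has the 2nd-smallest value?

Piecing the relations together gives one ordering: x_1 < x_5 < x_2 < x_6 < x_8 < x_7 < x_3 < x_4.
Counting 2 from the smallest end gives x_5.

x_5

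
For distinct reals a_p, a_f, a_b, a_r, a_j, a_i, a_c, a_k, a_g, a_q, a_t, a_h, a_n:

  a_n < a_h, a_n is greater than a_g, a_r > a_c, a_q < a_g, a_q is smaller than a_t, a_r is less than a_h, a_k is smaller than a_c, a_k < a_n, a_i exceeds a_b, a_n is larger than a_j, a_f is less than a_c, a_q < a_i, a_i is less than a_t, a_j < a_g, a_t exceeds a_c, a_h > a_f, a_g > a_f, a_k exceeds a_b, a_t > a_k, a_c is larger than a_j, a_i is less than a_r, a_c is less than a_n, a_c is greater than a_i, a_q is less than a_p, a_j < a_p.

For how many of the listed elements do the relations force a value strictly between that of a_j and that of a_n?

2

Chaining upward from a_j reaches: a_p, a_g, a_c, a_t, a_r, a_h.
Chaining downward from a_n reaches: a_q, a_b, a_f, a_k, a_i, a_g, a_c.
Strictly between a_j and a_n are those in both lists: a_g, a_c — 2 elements.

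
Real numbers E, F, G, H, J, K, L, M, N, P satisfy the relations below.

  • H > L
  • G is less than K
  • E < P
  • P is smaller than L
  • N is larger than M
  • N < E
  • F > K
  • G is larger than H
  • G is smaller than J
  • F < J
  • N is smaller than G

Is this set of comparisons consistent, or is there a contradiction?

consistent

Every relation is compatible with M < N < E < P < L < H < G < K < F < J; the set is consistent.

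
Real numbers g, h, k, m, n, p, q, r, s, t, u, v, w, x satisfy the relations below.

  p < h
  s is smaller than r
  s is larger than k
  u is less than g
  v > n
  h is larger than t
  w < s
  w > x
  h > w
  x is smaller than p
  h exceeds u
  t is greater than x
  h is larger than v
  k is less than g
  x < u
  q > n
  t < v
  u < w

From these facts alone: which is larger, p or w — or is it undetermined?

undetermined

Following every chain through p: above p we get h; below p we get x.
w is not reached, and no chain runs the other way from w to p.
So the given relations leave the order of p and w undetermined.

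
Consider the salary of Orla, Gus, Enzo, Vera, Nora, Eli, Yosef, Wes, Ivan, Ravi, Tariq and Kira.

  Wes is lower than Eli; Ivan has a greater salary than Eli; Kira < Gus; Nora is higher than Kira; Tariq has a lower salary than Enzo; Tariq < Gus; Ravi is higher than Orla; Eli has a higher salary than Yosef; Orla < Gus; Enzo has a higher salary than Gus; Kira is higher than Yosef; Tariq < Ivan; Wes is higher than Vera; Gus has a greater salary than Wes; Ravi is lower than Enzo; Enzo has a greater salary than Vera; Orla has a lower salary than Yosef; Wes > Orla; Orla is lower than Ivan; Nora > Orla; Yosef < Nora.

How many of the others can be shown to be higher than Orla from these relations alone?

Directly above Orla: Yosef, Ravi, Wes, Nora, Gus, Ivan.
One step further: Kira, Eli, Enzo (9 so far).
No other element is forced above Orla by the given relations, so the count is 9.

9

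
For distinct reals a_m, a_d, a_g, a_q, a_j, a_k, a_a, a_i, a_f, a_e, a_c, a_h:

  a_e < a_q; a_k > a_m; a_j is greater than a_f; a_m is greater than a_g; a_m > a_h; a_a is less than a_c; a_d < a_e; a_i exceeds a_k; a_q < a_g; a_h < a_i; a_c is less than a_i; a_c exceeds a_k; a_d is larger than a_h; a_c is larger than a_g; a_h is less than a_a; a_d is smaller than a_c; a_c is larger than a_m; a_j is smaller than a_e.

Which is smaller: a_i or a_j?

Chaining the given relations: a_j < a_e < a_q < a_g < a_m < a_k < a_c < a_i.
So a_j < a_i; a_j is the smaller of the two.

a_j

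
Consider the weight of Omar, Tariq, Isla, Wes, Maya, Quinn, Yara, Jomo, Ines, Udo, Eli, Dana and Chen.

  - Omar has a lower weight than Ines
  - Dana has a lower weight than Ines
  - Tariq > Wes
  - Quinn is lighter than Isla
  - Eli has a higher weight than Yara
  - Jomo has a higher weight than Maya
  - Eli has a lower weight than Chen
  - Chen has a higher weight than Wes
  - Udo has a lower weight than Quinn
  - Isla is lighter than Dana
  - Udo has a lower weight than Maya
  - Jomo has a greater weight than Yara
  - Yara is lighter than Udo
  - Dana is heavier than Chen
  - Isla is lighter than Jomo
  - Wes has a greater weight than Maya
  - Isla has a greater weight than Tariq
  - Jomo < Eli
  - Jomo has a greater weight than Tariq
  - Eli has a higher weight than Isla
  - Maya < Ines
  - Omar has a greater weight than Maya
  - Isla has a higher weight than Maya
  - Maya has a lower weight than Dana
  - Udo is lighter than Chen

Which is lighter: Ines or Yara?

Yara < Udo and Udo < Maya give Yara < Maya.
Then Maya < Wes extends the chain to Wes.
With Wes < Tariq: Yara < Udo < Maya < Wes < Tariq.
Then Tariq < Isla extends the chain to Isla.
With Isla < Jomo: Yara < Udo < Maya < Wes < Tariq < Isla < Jomo.
With Jomo < Eli: Yara < Udo < Maya < Wes < Tariq < Isla < Jomo < Eli.
With Eli < Chen: Yara < Udo < Maya < Wes < Tariq < Isla < Jomo < Eli < Chen.
Then Chen < Dana extends the chain to Dana.
Then Dana < Ines extends the chain to Ines.
So Yara < Ines; Yara is the lighter of the two.

Yara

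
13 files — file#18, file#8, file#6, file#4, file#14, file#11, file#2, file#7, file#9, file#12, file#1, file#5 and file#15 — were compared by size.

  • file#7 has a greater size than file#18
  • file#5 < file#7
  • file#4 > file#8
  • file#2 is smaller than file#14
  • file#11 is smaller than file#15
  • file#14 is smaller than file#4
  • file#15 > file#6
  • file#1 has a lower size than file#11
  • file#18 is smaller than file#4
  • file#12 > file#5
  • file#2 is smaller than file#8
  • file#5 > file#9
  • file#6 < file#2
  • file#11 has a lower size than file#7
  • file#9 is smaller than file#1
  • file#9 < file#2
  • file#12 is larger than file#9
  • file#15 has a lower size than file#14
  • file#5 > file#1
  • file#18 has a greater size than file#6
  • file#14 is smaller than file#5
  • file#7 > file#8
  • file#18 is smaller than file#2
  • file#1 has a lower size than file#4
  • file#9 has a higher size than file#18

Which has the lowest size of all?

Chaining upward from file#6: directly above it, file#18, file#15, file#2; then file#9, file#8, file#14, file#7, file#4; then file#1, file#5, file#12; then file#11.
That covers every other element, and nothing is given below file#6, so file#6 is the lowest size.

file#6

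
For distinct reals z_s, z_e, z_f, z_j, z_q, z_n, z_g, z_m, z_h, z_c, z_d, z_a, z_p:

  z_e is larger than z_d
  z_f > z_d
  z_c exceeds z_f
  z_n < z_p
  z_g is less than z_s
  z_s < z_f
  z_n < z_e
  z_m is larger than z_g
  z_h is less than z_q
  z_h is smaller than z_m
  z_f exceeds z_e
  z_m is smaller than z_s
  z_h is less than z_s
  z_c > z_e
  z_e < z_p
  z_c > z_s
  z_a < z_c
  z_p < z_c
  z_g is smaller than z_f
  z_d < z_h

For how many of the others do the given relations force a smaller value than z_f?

7

Directly below z_f: z_d, z_g, z_e, z_s.
One step further: z_h, z_n, z_m (7 so far).
Nothing else is reachable below z_f; 7 in all.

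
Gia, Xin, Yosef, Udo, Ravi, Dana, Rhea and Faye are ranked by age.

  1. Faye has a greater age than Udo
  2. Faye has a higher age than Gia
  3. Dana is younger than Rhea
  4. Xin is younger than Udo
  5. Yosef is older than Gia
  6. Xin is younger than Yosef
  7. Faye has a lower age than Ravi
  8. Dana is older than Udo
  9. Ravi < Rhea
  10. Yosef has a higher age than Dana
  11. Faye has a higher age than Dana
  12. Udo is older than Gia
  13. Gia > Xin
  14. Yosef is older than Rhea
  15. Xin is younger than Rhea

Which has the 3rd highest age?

The consecutive relations fix a unique order: Xin < Gia < Udo < Dana < Faye < Ravi < Rhea < Yosef.
The 3rd largest is Ravi.

Ravi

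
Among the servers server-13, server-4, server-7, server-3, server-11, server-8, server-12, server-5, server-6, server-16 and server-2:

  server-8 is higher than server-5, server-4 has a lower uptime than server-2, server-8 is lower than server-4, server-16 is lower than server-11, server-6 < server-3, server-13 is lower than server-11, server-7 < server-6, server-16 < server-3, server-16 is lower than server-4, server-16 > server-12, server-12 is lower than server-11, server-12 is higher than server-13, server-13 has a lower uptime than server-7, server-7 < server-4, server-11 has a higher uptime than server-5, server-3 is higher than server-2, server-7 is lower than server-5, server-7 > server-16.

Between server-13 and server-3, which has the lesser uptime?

Chaining the given relations: server-13 < server-12 < server-16 < server-7 < server-5 < server-8 < server-4 < server-2 < server-3.
So server-13 < server-3; server-13 is the lower of the two.

server-13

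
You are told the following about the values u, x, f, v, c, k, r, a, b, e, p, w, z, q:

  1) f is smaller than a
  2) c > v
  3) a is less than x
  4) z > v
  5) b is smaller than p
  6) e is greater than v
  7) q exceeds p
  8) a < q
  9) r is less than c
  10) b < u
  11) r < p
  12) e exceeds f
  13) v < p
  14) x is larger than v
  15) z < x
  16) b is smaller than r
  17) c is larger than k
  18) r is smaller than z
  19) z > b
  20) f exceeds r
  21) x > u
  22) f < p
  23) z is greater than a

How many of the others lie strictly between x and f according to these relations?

2

The relations place f below x. An element lies strictly between them when it is forced above f and also forced below x.
Above f: {a, e, z, p, q}. Below x: {v, b, r, a, z, u}.
Intersection: {a, z} — 2.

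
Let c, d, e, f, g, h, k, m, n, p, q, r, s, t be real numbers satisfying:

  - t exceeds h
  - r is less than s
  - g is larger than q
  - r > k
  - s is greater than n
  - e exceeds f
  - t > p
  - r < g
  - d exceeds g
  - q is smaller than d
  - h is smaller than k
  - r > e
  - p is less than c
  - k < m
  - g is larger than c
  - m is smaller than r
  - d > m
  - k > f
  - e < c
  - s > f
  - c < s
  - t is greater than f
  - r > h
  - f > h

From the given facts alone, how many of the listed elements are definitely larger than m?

The elements the relations force above m are r, g, s, d — no chain reaches any other.
That is 4.

4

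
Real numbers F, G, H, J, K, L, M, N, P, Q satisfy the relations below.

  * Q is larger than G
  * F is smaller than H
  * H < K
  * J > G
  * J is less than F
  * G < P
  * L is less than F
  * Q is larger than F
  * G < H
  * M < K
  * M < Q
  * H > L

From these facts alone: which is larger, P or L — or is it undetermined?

undetermined

Following every chain through L: above L we get F, H, K, Q.
P is not reached, and no chain runs the other way from P to L.
So the given relations leave the order of L and P undetermined.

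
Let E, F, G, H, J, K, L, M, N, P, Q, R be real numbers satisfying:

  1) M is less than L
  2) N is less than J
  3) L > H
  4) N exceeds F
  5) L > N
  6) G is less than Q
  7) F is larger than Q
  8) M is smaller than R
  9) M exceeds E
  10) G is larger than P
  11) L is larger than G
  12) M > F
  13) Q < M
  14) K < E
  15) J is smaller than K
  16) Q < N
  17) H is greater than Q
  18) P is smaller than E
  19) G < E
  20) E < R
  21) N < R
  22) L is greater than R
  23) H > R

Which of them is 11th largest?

G

Chaining the given pairs: P < G < Q < F < N < J < K < E < M < R < H < L.
The 11th largest is G.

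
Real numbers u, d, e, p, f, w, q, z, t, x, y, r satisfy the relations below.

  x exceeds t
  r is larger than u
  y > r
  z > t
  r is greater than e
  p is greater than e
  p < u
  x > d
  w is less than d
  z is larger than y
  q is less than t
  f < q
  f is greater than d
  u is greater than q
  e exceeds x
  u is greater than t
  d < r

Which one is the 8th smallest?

Chaining the given pairs: w < d < f < q < t < x < e < p < u < r < y < z.
Counting 8 from the smallest end gives p.

p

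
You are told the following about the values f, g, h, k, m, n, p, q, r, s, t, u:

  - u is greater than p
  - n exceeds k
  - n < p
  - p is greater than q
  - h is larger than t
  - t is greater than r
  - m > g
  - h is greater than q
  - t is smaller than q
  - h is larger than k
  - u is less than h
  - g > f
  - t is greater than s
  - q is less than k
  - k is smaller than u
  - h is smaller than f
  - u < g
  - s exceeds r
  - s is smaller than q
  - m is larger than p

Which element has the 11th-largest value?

s

Chaining the given pairs: r < s < t < q < k < n < p < u < h < f < g < m.
Counting 11 from the largest end gives s.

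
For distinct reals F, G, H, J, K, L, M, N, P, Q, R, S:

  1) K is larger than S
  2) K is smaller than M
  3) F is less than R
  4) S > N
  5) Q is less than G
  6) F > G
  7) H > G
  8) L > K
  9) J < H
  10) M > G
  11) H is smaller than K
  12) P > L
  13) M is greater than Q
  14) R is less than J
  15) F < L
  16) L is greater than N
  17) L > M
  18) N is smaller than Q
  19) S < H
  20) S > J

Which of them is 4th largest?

The consecutive relations fix a unique order: N < Q < G < F < R < J < S < H < K < M < L < P.
Counting 4 from the largest end gives K.

K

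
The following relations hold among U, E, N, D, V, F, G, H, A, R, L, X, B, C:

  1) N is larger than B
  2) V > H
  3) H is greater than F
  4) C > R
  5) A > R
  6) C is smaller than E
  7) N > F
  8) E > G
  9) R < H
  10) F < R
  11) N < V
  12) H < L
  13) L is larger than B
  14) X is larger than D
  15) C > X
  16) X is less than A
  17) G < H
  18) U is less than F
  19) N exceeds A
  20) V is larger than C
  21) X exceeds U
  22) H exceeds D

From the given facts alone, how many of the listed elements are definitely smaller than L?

From L the given relations immediately reach B, H.
From those, G, D, F, R — 6 in total.
From those, U — 7 in total.
Nothing else is reachable below L; 7 in all.

7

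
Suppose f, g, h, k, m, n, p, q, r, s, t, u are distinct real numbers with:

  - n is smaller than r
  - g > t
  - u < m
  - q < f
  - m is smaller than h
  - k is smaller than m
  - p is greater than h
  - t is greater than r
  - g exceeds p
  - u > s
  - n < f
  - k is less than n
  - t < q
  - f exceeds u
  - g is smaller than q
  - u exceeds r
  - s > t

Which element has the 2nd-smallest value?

The consecutive relations fix a unique order: k < n < r < t < s < u < m < h < p < g < q < f.
Counting 2 from the smallest end gives n.

n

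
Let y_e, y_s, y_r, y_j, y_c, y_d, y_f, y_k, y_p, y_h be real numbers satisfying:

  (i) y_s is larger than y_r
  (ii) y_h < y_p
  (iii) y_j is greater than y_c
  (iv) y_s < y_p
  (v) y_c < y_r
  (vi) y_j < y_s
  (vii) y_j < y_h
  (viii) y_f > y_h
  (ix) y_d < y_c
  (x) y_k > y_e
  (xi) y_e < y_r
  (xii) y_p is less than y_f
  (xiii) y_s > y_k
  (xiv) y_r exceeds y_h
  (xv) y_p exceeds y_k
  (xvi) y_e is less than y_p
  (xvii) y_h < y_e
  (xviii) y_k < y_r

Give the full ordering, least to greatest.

y_d < y_c < y_j < y_h < y_e < y_k < y_r < y_s < y_p < y_f

The consecutive links are each given: y_d < y_c; y_c < y_j; y_j < y_h; y_h < y_e; y_e < y_k; y_k < y_r; y_r < y_s; y_s < y_p; y_p < y_f.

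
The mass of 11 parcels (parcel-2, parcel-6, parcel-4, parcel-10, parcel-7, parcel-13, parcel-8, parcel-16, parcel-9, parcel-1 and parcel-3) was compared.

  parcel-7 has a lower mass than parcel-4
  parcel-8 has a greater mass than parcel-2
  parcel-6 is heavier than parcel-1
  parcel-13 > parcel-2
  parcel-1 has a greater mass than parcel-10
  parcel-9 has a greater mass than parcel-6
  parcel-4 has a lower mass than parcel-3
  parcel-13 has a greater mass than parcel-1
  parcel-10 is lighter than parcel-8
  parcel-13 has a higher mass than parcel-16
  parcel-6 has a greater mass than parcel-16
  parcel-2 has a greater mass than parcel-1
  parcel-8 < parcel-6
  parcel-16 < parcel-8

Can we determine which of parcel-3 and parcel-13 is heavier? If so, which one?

undetermined

Following every chain through parcel-3: below parcel-3 we get parcel-7, parcel-4.
parcel-13 is not reached, and no chain runs the other way from parcel-13 to parcel-3.
So the given relations leave the order of parcel-3 and parcel-13 undetermined.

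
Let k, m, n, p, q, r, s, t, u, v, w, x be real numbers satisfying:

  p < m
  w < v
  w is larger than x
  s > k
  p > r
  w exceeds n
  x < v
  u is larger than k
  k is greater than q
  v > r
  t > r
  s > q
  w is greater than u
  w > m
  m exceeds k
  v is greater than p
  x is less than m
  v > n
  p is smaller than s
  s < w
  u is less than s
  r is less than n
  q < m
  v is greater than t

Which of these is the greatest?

r is not greatest since r < n; q is not greatest since q < s; n is not greatest since n < v; k is not greatest since k < m; p is not greatest since p < m; u is not greatest since u < w; s is not greatest since s < w; x is not greatest since x < w; t is not greatest since t < v; m is not greatest since m < w; w is not greatest since w < v.
Only v has nothing above it, so v is the greatest.

v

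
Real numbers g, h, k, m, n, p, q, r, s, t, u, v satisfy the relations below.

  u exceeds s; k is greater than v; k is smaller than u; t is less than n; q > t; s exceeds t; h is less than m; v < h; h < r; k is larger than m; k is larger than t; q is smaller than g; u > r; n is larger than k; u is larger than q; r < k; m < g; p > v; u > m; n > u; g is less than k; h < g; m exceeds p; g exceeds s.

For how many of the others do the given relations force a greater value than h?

6

From h the given relations immediately reach r, m, g.
From those, k, u — 5 in total.
From those, n — 6 in total.
Nothing else is reachable above h; 6 in all.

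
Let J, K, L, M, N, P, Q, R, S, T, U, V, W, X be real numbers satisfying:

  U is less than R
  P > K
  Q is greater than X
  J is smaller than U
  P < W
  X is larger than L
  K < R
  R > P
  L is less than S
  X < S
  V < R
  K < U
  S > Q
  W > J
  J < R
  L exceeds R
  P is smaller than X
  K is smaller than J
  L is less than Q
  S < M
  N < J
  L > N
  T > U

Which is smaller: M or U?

U < R and R < L give U < L.
With L < X: U < R < L < X.
With X < Q: U < R < L < X < Q.
With Q < S: U < R < L < X < Q < S.
Then S < M extends the chain to M.
So U < M; U is the smaller of the two.

U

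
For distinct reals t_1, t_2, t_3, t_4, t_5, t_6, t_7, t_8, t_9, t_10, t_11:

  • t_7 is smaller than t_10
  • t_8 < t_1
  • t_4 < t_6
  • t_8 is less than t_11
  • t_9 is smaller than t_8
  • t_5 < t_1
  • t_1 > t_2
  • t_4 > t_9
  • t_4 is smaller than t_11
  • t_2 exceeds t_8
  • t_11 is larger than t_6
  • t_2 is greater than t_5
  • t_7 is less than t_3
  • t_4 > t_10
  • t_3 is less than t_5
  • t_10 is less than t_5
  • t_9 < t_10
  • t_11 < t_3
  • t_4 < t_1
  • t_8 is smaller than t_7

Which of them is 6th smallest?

Piecing the relations together gives one ordering: t_9 < t_8 < t_7 < t_10 < t_4 < t_6 < t_11 < t_3 < t_5 < t_2 < t_1.
Counting 6 from the smallest end gives t_6.

t_6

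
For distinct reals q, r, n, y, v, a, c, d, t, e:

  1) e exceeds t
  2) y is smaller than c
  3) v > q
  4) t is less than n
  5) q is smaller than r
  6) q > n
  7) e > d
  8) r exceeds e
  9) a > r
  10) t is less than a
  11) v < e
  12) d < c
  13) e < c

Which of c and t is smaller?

Chaining the given relations: t < n < q < v < e < c.
So t < c; t is the smaller of the two.

t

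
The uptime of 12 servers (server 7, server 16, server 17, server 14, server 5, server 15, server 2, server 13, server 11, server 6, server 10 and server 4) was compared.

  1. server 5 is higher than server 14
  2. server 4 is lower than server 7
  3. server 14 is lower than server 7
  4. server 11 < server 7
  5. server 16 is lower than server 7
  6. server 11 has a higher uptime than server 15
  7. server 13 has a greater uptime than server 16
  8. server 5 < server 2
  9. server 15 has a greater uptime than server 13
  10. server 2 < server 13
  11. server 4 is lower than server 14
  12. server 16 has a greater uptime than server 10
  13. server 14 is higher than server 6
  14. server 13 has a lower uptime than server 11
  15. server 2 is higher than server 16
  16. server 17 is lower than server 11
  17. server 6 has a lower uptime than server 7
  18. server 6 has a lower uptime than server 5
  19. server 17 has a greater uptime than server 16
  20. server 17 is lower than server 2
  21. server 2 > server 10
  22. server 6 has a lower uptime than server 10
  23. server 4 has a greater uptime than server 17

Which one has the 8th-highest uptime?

Chaining the given pairs: server 6 < server 10 < server 16 < server 17 < server 4 < server 14 < server 5 < server 2 < server 13 < server 15 < server 11 < server 7.
Counting 8 from the largest end gives server 4.

server 4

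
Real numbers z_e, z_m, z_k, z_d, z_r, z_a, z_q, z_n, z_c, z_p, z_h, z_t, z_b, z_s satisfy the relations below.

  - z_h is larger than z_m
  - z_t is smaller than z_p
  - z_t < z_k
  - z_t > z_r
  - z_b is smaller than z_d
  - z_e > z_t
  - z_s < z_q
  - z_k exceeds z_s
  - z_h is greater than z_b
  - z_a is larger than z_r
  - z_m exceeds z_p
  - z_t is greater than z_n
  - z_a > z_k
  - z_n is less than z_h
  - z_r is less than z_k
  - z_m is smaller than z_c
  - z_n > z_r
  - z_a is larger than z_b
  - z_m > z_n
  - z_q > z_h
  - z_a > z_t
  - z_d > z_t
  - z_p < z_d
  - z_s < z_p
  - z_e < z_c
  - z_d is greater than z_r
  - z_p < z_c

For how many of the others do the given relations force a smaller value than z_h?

Directly below z_h: z_n, z_m, z_b.
One step further: z_r, z_p (5 so far).
One step further: z_s, z_t (7 so far).
No other element is forced below z_h by the given relations, so the count is 7.

7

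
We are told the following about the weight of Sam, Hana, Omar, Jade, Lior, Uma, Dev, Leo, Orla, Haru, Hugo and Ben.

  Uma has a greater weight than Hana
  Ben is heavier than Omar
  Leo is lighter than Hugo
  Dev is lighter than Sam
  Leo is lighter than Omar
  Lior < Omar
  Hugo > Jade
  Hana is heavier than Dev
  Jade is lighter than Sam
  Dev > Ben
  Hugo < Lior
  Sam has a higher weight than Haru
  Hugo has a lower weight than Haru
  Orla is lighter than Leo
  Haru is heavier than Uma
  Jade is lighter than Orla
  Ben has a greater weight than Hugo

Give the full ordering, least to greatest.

Each adjacent pair is fixed by a given relation: Jade < Orla; Orla < Leo; Leo < Hugo; Hugo < Lior; Lior < Omar; Omar < Ben; Ben < Dev; Dev < Hana; Hana < Uma; Uma < Haru; Haru < Sam. Chaining them end to end gives the full order.

Jade < Orla < Leo < Hugo < Lior < Omar < Ben < Dev < Hana < Uma < Haru < Sam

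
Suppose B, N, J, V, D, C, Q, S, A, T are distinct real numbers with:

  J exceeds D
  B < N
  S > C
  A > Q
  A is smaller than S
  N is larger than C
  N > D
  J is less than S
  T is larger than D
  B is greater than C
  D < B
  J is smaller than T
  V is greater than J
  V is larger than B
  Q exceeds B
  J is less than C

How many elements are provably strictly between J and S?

4

The relations place J below S. An element lies strictly between them when it is forced above J and also forced below S.
Above J: {C, B, Q, A, N, V, T}. Below S: {D, C, B, Q, A}.
Intersection: {C, B, Q, A} — 4.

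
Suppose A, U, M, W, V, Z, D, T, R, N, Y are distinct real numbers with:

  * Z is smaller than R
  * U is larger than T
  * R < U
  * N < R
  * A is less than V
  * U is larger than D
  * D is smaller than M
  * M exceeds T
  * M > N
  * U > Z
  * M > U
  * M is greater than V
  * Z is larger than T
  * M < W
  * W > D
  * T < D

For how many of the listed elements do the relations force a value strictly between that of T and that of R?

The relations place T below R. An element lies strictly between them when it is forced above T and also forced below R.
Above T: {Z, D, U, M, W}. Below R: {N, Z}.
Intersection: {Z} — 1.

1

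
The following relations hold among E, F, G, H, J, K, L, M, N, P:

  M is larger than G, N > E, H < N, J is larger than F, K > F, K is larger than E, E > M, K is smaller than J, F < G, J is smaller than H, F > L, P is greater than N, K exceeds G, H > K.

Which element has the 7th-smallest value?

J

Chaining the given pairs: L < F < G < M < E < K < J < H < N < P.
Counting 7 from the smallest end gives J.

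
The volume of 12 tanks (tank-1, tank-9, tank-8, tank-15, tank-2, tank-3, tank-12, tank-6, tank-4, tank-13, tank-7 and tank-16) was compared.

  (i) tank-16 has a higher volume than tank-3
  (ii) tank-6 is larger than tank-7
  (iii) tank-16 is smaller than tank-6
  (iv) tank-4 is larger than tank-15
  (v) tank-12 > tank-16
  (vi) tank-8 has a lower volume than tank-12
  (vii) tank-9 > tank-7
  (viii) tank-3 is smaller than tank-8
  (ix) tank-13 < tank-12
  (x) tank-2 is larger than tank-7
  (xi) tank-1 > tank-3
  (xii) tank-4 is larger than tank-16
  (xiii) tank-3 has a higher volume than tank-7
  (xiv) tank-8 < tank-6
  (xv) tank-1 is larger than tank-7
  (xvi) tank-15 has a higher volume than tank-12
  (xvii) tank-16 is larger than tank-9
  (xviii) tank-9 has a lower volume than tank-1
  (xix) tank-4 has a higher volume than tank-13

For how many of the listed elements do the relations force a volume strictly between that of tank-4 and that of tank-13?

Chaining upward from tank-13 reaches: tank-12, tank-15.
Chaining downward from tank-4 reaches: tank-7, tank-9, tank-3, tank-16, tank-8, tank-12, tank-15.
Strictly between tank-13 and tank-4 are those in both lists: tank-12, tank-15 — 2 elements.

2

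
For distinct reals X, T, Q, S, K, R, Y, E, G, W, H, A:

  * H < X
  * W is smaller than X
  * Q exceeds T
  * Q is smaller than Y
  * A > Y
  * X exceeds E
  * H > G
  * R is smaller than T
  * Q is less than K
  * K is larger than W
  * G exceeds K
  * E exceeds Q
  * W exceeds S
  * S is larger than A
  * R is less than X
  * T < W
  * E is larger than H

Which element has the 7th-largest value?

S

The consecutive relations fix a unique order: R < T < Q < Y < A < S < W < K < G < H < E < X.
The 7th largest is S.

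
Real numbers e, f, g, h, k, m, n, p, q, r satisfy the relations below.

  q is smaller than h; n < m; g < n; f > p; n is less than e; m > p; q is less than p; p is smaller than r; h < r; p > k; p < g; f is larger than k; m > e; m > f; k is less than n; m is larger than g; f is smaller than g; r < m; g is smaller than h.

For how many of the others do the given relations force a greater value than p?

From p the given relations immediately reach f, g, r, m.
From those, h, n — 6 in total.
From those, e — 7 in total.
No other element is forced above p by the given relations, so the count is 7.

7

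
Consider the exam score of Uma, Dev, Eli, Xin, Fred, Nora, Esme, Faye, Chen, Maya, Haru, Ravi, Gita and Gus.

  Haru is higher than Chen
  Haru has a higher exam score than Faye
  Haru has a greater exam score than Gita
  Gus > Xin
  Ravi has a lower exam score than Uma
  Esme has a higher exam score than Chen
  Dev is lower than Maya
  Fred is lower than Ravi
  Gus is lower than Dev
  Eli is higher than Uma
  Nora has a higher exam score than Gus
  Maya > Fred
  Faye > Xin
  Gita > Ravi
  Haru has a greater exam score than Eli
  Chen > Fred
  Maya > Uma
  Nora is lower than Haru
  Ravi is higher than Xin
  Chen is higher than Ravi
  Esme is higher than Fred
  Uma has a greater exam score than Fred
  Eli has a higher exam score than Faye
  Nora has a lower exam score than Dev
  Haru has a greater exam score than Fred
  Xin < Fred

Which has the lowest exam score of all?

Xin

Gus is not least since Xin < Gus; Fred is not least since Xin < Fred; Nora is not least since Gus < Nora; Faye is not least since Xin < Faye; Ravi is not least since Xin < Ravi; Chen is not least since Ravi < Chen; Dev is not least since Nora < Dev; Gita is not least since Ravi < Gita; Uma is not least since Ravi < Uma; Eli is not least since Uma < Eli; Maya is not least since Uma < Maya; Haru is not least since Chen < Haru; Esme is not least since Fred < Esme.
Only Xin has nothing below it, so Xin is the lowest exam score.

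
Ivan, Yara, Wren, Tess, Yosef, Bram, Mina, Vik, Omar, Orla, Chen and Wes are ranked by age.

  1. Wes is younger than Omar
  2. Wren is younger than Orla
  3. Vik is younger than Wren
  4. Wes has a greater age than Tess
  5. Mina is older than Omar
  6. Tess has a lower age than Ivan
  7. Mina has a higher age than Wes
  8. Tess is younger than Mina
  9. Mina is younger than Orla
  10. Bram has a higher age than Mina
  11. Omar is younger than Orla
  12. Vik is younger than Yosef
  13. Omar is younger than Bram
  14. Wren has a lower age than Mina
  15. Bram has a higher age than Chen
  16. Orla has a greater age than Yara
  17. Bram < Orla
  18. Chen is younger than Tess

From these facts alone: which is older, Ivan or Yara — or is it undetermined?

Following every chain through Yara: above Yara we get Orla.
Ivan is not reached, and no chain runs the other way from Ivan to Yara.
So the given relations leave the order of Yara and Ivan undetermined.

undetermined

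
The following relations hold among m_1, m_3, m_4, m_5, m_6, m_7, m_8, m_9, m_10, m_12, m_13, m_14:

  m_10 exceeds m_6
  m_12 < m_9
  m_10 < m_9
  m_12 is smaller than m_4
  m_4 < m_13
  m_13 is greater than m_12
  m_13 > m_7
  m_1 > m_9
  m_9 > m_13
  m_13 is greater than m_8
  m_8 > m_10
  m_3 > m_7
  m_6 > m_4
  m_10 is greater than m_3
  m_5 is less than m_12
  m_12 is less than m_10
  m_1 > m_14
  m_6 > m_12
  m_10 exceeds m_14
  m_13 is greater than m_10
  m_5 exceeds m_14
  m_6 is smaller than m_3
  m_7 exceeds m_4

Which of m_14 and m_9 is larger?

m_9

Link the given pairs in sequence: m_14 < m_5; m_5 < m_12; m_12 < m_4; m_4 < m_6; m_6 < m_3; m_3 < m_10; m_10 < m_8; m_8 < m_13; m_13 < m_9.
Together: m_14 < m_5 < m_12 < m_4 < m_6 < m_3 < m_10 < m_8 < m_13 < m_9.
So m_14 < m_9; m_9 is the larger of the two.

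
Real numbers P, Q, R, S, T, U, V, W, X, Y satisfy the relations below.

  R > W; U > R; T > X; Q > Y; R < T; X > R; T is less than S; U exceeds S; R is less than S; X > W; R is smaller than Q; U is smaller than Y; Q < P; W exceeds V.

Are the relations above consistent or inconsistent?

Every relation is compatible with V < W < R < X < T < S < U < Y < Q < P; the set is consistent.

consistent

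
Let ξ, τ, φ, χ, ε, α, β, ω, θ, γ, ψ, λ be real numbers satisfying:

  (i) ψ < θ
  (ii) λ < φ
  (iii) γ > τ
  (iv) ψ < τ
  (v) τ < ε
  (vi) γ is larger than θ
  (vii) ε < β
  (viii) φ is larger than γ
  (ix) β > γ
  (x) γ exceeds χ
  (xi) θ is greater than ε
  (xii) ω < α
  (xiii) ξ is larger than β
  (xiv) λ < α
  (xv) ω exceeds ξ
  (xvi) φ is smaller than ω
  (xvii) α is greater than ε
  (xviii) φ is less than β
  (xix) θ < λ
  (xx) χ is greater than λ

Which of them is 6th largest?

The consecutive relations fix a unique order: ψ < τ < ε < θ < λ < χ < γ < φ < β < ξ < ω < α.
Counting 6 from the largest end gives γ.

γ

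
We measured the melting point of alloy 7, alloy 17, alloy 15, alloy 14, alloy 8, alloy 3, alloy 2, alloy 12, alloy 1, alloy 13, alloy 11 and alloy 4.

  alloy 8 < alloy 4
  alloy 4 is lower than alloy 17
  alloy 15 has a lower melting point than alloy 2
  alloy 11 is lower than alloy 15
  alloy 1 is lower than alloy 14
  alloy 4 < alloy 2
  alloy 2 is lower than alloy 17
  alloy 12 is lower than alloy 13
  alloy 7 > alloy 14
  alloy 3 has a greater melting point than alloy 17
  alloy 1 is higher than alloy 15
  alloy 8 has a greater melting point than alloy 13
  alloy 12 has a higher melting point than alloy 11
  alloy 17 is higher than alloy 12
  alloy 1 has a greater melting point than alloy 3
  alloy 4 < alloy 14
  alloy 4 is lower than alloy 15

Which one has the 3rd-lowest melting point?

Piecing the relations together gives one ordering: alloy 11 < alloy 12 < alloy 13 < alloy 8 < alloy 4 < alloy 15 < alloy 2 < alloy 17 < alloy 3 < alloy 1 < alloy 14 < alloy 7.
Counting 3 from the smallest end gives alloy 13.

alloy 13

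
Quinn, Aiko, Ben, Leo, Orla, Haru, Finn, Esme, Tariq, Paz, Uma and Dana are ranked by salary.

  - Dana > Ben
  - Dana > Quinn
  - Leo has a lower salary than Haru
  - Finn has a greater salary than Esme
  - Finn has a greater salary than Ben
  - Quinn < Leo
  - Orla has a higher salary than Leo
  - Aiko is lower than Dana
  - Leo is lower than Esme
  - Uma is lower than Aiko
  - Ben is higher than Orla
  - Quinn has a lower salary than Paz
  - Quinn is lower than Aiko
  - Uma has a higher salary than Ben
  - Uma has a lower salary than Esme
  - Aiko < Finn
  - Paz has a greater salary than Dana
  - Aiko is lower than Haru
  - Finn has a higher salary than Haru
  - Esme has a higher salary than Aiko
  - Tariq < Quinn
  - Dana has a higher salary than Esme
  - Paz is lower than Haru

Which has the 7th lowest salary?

Aiko

Piecing the relations together gives one ordering: Tariq < Quinn < Leo < Orla < Ben < Uma < Aiko < Esme < Dana < Paz < Haru < Finn.
Counting 7 from the smallest end gives Aiko.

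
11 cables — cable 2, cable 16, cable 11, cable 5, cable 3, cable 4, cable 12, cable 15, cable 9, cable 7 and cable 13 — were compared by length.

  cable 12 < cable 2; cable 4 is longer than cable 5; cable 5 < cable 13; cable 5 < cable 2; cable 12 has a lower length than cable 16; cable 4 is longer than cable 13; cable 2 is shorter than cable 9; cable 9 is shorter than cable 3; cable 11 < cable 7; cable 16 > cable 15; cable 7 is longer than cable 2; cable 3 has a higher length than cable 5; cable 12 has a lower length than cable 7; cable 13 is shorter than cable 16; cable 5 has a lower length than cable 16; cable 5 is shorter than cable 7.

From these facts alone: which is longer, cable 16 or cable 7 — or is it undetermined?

Following every chain through cable 7: below cable 7 we get cable 11, cable 12, cable 5, cable 2.
cable 16 is not reached, and no chain runs the other way from cable 16 to cable 7.
So the given relations leave the order of cable 7 and cable 16 undetermined.

undetermined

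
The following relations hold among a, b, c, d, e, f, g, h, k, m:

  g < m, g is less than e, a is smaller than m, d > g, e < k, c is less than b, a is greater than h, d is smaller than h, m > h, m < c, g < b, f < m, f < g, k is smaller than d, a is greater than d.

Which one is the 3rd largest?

Chaining the given pairs: f < g < e < k < d < h < a < m < c < b.
The 3rd largest is m.

m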